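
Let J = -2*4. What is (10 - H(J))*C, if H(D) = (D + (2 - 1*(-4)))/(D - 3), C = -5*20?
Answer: -10800/11 ≈ -981.82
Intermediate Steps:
C = -100
J = -8
H(D) = (6 + D)/(-3 + D) (H(D) = (D + (2 + 4))/(-3 + D) = (D + 6)/(-3 + D) = (6 + D)/(-3 + D))
(10 - H(J))*C = (10 - (6 - 8)/(-3 - 8))*(-100) = (10 - (-2)/(-11))*(-100) = (10 - (-1)*(-2)/11)*(-100) = (10 - 1*2/11)*(-100) = (10 - 2/11)*(-100) = (108/11)*(-100) = -10800/11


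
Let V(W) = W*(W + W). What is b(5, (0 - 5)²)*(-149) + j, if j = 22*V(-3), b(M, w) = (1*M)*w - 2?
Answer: -17931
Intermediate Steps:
b(M, w) = -2 + M*w (b(M, w) = M*w - 2 = -2 + M*w)
V(W) = 2*W² (V(W) = W*(2*W) = 2*W²)
j = 396 (j = 22*(2*(-3)²) = 22*(2*9) = 22*18 = 396)
b(5, (0 - 5)²)*(-149) + j = (-2 + 5*(0 - 5)²)*(-149) + 396 = (-2 + 5*(-5)²)*(-149) + 396 = (-2 + 5*25)*(-149) + 396 = (-2 + 125)*(-149) + 396 = 123*(-149) + 396 = -18327 + 396 = -17931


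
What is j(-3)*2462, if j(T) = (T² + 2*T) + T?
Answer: 0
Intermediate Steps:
j(T) = T² + 3*T
j(-3)*2462 = -3*(3 - 3)*2462 = -3*0*2462 = 0*2462 = 0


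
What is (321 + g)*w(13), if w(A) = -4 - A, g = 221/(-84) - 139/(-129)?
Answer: -19615297/3612 ≈ -5430.6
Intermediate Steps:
g = -5611/3612 (g = 221*(-1/84) - 139*(-1/129) = -221/84 + 139/129 = -5611/3612 ≈ -1.5534)
(321 + g)*w(13) = (321 - 5611/3612)*(-4 - 1*13) = 1153841*(-4 - 13)/3612 = (1153841/3612)*(-17) = -19615297/3612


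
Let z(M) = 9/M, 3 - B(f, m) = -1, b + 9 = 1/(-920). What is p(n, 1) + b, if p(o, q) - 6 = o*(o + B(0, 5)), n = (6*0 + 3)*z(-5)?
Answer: 20971/4600 ≈ 4.5589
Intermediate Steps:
b = -8281/920 (b = -9 + 1/(-920) = -9 - 1/920 = -8281/920 ≈ -9.0011)
B(f, m) = 4 (B(f, m) = 3 - 1*(-1) = 3 + 1 = 4)
n = -27/5 (n = (6*0 + 3)*(9/(-5)) = (0 + 3)*(9*(-1/5)) = 3*(-9/5) = -27/5 ≈ -5.4000)
p(o, q) = 6 + o*(4 + o) (p(o, q) = 6 + o*(o + 4) = 6 + o*(4 + o))
p(n, 1) + b = (6 + (-27/5)**2 + 4*(-27/5)) - 8281/920 = (6 + 729/25 - 108/5) - 8281/920 = 339/25 - 8281/920 = 20971/4600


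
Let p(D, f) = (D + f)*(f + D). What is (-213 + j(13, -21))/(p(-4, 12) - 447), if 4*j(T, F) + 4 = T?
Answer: 843/1532 ≈ 0.55026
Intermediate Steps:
p(D, f) = (D + f)² (p(D, f) = (D + f)*(D + f) = (D + f)²)
j(T, F) = -1 + T/4
(-213 + j(13, -21))/(p(-4, 12) - 447) = (-213 + (-1 + (¼)*13))/((-4 + 12)² - 447) = (-213 + (-1 + 13/4))/(8² - 447) = (-213 + 9/4)/(64 - 447) = -843/4/(-383) = -843/4*(-1/383) = 843/1532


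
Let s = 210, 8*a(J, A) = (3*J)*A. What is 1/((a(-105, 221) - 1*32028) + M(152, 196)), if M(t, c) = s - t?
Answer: -8/325375 ≈ -2.4587e-5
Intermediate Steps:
a(J, A) = 3*A*J/8 (a(J, A) = ((3*J)*A)/8 = (3*A*J)/8 = 3*A*J/8)
M(t, c) = 210 - t
1/((a(-105, 221) - 1*32028) + M(152, 196)) = 1/(((3/8)*221*(-105) - 1*32028) + (210 - 1*152)) = 1/((-69615/8 - 32028) + (210 - 152)) = 1/(-325839/8 + 58) = 1/(-325375/8) = -8/325375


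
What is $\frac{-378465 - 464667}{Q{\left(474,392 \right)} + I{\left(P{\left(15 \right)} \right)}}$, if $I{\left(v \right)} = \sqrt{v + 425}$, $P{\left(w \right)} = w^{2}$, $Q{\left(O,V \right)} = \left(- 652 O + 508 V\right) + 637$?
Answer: $\frac{3685329972}{477640999} + \frac{843132 \sqrt{26}}{2388204995} \approx 7.7175$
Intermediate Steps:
$Q{\left(O,V \right)} = 637 - 652 O + 508 V$
$I{\left(v \right)} = \sqrt{425 + v}$
$\frac{-378465 - 464667}{Q{\left(474,392 \right)} + I{\left(P{\left(15 \right)} \right)}} = \frac{-378465 - 464667}{\left(637 - 309048 + 508 \cdot 392\right) + \sqrt{425 + 15^{2}}} = - \frac{843132}{\left(637 - 309048 + 199136\right) + \sqrt{425 + 225}} = - \frac{843132}{-109275 + \sqrt{650}} = - \frac{843132}{-109275 + 5 \sqrt{26}}$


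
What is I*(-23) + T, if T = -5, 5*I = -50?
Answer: 225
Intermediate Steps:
I = -10 (I = (1/5)*(-50) = -10)
I*(-23) + T = -10*(-23) - 5 = 230 - 5 = 225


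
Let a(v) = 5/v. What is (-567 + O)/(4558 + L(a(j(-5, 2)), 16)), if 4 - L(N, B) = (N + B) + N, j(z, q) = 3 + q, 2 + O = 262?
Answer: -307/4544 ≈ -0.067562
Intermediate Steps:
O = 260 (O = -2 + 262 = 260)
L(N, B) = 4 - B - 2*N (L(N, B) = 4 - ((N + B) + N) = 4 - ((B + N) + N) = 4 - (B + 2*N) = 4 + (-B - 2*N) = 4 - B - 2*N)
(-567 + O)/(4558 + L(a(j(-5, 2)), 16)) = (-567 + 260)/(4558 + (4 - 1*16 - 10/(3 + 2))) = -307/(4558 + (4 - 16 - 10/5)) = -307/(4558 + (4 - 16 - 2*1)) = -307/(4558 + (4 - 16 - 2)) = -307/(4558 - 14) = -307/4544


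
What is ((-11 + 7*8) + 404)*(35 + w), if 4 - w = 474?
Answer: -195315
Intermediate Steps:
w = -470 (w = 4 - 1*474 = 4 - 474 = -470)
((-11 + 7*8) + 404)*(35 + w) = ((-11 + 7*8) + 404)*(35 - 470) = ((-11 + 56) + 404)*(-435) = (45 + 404)*(-435) = 449*(-435) = -195315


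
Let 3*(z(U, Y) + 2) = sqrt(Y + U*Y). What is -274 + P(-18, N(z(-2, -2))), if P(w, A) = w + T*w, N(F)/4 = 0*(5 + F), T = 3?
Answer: -346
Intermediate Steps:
z(U, Y) = -2 + sqrt(Y + U*Y)/3
N(F) = 0 (N(F) = 4*(0*(5 + F)) = 4*0 = 0)
P(w, A) = 4*w (P(w, A) = w + 3*w = 4*w)
-274 + P(-18, N(z(-2, -2))) = -274 + 4*(-18) = -274 - 72 = -346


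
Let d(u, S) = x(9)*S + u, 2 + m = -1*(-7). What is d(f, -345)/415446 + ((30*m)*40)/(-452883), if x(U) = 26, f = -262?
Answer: -1112281976/31358071803 ≈ -0.035470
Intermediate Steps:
m = 5 (m = -2 - 1*(-7) = -2 + 7 = 5)
d(u, S) = u + 26*S (d(u, S) = 26*S + u = u + 26*S)
d(f, -345)/415446 + ((30*m)*40)/(-452883) = (-262 + 26*(-345))/415446 + ((30*5)*40)/(-452883) = (-262 - 8970)*(1/415446) + (150*40)*(-1/452883) = -9232*1/415446 + 6000*(-1/452883) = -4616/207723 - 2000/150961 = -1112281976/31358071803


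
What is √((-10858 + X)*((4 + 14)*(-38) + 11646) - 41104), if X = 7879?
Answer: I*√32696902 ≈ 5718.1*I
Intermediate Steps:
√((-10858 + X)*((4 + 14)*(-38) + 11646) - 41104) = √((-10858 + 7879)*((4 + 14)*(-38) + 11646) - 41104) = √(-2979*(18*(-38) + 11646) - 41104) = √(-2979*(-684 + 11646) - 41104) = √(-2979*10962 - 41104) = √(-32655798 - 41104) = √(-32696902) = I*√32696902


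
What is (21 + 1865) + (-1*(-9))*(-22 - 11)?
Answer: 1589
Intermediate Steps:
(21 + 1865) + (-1*(-9))*(-22 - 11) = 1886 + 9*(-33) = 1886 - 297 = 1589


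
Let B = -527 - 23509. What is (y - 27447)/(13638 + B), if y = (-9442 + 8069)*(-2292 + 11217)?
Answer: 2046912/1733 ≈ 1181.1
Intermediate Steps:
B = -24036
y = -12254025 (y = -1373*8925 = -12254025)
(y - 27447)/(13638 + B) = (-12254025 - 27447)/(13638 - 24036) = -12281472/(-10398) = -12281472*(-1/10398) = 2046912/1733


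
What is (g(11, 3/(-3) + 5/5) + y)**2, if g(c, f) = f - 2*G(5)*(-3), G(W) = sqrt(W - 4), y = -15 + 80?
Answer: 5041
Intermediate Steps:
y = 65
G(W) = sqrt(-4 + W)
g(c, f) = 6 + f (g(c, f) = f - 2*sqrt(-4 + 5)*(-3) = f - 2*sqrt(1)*(-3) = f - 2*1*(-3) = f - 2*(-3) = f + 6 = 6 + f)
(g(11, 3/(-3) + 5/5) + y)**2 = ((6 + (3/(-3) + 5/5)) + 65)**2 = ((6 + (3*(-1/3) + 5*(1/5))) + 65)**2 = ((6 + (-1 + 1)) + 65)**2 = ((6 + 0) + 65)**2 = (6 + 65)**2 = 71**2 = 5041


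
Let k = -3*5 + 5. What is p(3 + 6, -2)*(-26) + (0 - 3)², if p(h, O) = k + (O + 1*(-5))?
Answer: 451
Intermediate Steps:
k = -10 (k = -15 + 5 = -10)
p(h, O) = -15 + O (p(h, O) = -10 + (O + 1*(-5)) = -10 + (O - 5) = -10 + (-5 + O) = -15 + O)
p(3 + 6, -2)*(-26) + (0 - 3)² = (-15 - 2)*(-26) + (0 - 3)² = -17*(-26) + (-3)² = 442 + 9 = 451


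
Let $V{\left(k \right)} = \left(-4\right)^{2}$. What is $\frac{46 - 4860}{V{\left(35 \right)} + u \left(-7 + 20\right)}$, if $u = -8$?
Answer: $\frac{2407}{44} \approx 54.705$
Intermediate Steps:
$V{\left(k \right)} = 16$
$\frac{46 - 4860}{V{\left(35 \right)} + u \left(-7 + 20\right)} = \frac{46 - 4860}{16 - 8 \left(-7 + 20\right)} = - \frac{4814}{16 - 104} = - \frac{4814}{-88} = \left(-4814\right) \left(- \frac{1}{88}\right) = \frac{2407}{44}$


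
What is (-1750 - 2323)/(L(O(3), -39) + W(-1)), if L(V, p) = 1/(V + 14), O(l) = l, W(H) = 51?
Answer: -69241/868 ≈ -79.771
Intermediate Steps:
L(V, p) = 1/(14 + V)
(-1750 - 2323)/(L(O(3), -39) + W(-1)) = (-1750 - 2323)/(1/(14 + 3) + 51) = -4073/(1/17 + 51) = -4073/868/17 = -4073*17/868 = -69241/868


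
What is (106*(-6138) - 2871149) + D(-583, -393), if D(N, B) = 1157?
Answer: -3520620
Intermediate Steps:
(106*(-6138) - 2871149) + D(-583, -393) = (106*(-6138) - 2871149) + 1157 = (-650628 - 2871149) + 1157 = -3521777 + 1157 = -3520620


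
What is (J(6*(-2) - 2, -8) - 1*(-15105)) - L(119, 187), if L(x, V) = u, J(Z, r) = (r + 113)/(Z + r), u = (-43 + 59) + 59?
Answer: 330555/22 ≈ 15025.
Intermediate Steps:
u = 75 (u = 16 + 59 = 75)
J(Z, r) = (113 + r)/(Z + r)
L(x, V) = 75
(J(6*(-2) - 2, -8) - 1*(-15105)) - L(119, 187) = ((113 - 8)/((6*(-2) - 2) - 8) - 1*(-15105)) - 1*75 = (105/((-12 - 2) - 8) + 15105) - 75 = (105/(-14 - 8) + 15105) - 75 = (105/(-22) + 15105) - 75 = (-1/22*105 + 15105) - 75 = (-105/22 + 15105) - 75 = 332205/22 - 75 = 330555/22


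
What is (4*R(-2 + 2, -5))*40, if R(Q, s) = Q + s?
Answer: -800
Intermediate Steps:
(4*R(-2 + 2, -5))*40 = (4*((-2 + 2) - 5))*40 = (4*(0 - 5))*40 = (4*(-5))*40 = -20*40 = -800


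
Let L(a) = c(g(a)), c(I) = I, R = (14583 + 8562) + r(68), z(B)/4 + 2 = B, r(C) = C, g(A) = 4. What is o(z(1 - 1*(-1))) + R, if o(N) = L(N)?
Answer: 23217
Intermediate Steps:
z(B) = -8 + 4*B
R = 23213 (R = (14583 + 8562) + 68 = 23145 + 68 = 23213)
L(a) = 4
o(N) = 4
o(z(1 - 1*(-1))) + R = 4 + 23213 = 23217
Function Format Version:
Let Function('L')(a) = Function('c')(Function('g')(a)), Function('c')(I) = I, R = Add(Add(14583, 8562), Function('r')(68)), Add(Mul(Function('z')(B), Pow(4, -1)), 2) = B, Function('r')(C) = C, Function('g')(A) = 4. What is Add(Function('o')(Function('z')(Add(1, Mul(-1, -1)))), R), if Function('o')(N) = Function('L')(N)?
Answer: 23217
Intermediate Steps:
Function('z')(B) = Add(-8, Mul(4, B))
R = 23213 (R = Add(Add(14583, 8562), 68) = Add(23145, 68) = 23213)
Function('L')(a) = 4
Function('o')(N) = 4
Add(Function('o')(Function('z')(Add(1, Mul(-1, -1)))), R) = Add(4, 23213) = 23217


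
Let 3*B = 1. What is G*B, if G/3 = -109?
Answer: -109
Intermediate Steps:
G = -327 (G = 3*(-109) = -327)
B = 1/3 (B = (1/3)*1 = 1/3 ≈ 0.33333)
G*B = -327*1/3 = -109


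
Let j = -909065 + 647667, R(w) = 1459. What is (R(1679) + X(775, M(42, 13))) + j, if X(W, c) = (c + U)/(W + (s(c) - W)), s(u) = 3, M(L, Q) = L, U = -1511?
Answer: -781286/3 ≈ -2.6043e+5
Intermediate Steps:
j = -261398
X(W, c) = -1511/3 + c/3 (X(W, c) = (c - 1511)/(W + (3 - W)) = (-1511 + c)/3 = (-1511 + c)*(⅓) = -1511/3 + c/3)
(R(1679) + X(775, M(42, 13))) + j = (1459 + (-1511/3 + (⅓)*42)) - 261398 = (1459 + (-1511/3 + 14)) - 261398 = (1459 - 1469/3) - 261398 = 2908/3 - 261398 = -781286/3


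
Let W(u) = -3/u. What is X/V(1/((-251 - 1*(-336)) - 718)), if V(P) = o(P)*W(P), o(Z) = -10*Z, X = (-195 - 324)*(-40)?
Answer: 692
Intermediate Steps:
X = 20760 (X = -519*(-40) = 20760)
V(P) = 30 (V(P) = (-10*P)*(-3/P) = 30)
X/V(1/((-251 - 1*(-336)) - 718)) = 20760/30 = 20760*(1/30) = 692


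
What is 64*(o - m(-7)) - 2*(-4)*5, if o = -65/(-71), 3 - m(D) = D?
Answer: -38440/71 ≈ -541.41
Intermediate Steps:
m(D) = 3 - D
o = 65/71 (o = -65*(-1/71) = 65/71 ≈ 0.91549)
64*(o - m(-7)) - 2*(-4)*5 = 64*(65/71 - (3 - 1*(-7))) - 2*(-4)*5 = 64*(65/71 - (3 + 7)) + 8*5 = 64*(65/71 - 1*10) + 40 = 64*(65/71 - 10) + 40 = 64*(-645/71) + 40 = -41280/71 + 40 = -38440/71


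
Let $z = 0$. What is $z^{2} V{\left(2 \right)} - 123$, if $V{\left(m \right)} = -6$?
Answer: $-123$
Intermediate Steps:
$z^{2} V{\left(2 \right)} - 123 = 0^{2} \left(-6\right) - 123 = 0 \left(-6\right) - 123 = 0 - 123 = -123$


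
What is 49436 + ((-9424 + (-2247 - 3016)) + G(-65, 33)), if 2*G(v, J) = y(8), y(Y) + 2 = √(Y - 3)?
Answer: 34748 + √5/2 ≈ 34749.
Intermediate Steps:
y(Y) = -2 + √(-3 + Y) (y(Y) = -2 + √(Y - 3) = -2 + √(-3 + Y))
G(v, J) = -1 + √5/2 (G(v, J) = (-2 + √(-3 + 8))/2 = (-2 + √5)/2 = -1 + √5/2)
49436 + ((-9424 + (-2247 - 3016)) + G(-65, 33)) = 49436 + ((-9424 + (-2247 - 3016)) + (-1 + √5/2)) = 49436 + ((-9424 - 5263) + (-1 + √5/2)) = 49436 + (-14687 + (-1 + √5/2)) = 49436 + (-14688 + √5/2) = 34748 + √5/2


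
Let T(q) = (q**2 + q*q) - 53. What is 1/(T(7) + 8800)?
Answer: 1/8845 ≈ 0.00011306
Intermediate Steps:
T(q) = -53 + 2*q**2 (T(q) = (q**2 + q**2) - 53 = 2*q**2 - 53 = -53 + 2*q**2)
1/(T(7) + 8800) = 1/((-53 + 2*7**2) + 8800) = 1/((-53 + 2*49) + 8800) = 1/((-53 + 98) + 8800) = 1/(45 + 8800) = 1/8845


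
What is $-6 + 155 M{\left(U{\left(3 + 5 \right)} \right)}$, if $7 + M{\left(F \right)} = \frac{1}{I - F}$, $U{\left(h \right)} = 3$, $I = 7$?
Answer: $- \frac{4209}{4} \approx -1052.3$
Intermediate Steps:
$M{\left(F \right)} = -7 + \frac{1}{7 - F}$
$-6 + 155 M{\left(U{\left(3 + 5 \right)} \right)} = -6 + 155 \frac{48 - 21}{-7 + 3} = -6 + 155 \frac{48 - 21}{-4} = -6 + 155 \left(\left(- \frac{1}{4}\right) 27\right) = -6 + 155 \left(- \frac{27}{4}\right) = -6 - \frac{4185}{4} = - \frac{4209}{4}$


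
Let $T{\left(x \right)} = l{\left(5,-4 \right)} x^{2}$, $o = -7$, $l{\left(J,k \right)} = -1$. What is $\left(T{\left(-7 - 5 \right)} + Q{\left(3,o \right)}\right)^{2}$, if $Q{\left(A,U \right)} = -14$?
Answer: $24964$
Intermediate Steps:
$T{\left(x \right)} = - x^{2}$
$\left(T{\left(-7 - 5 \right)} + Q{\left(3,o \right)}\right)^{2} = \left(- \left(-7 - 5\right)^{2} - 14\right)^{2} = \left(- \left(-12\right)^{2} - 14\right)^{2} = \left(\left(-1\right) 144 - 14\right)^{2} = \left(-144 - 14\right)^{2} = \left(-158\right)^{2} = 24964$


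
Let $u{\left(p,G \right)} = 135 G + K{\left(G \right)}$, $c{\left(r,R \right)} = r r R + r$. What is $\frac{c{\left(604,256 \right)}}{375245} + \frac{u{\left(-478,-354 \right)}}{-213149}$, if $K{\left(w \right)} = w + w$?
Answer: $\frac{3984985952702}{15996619301} \approx 249.11$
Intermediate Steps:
$c{\left(r,R \right)} = r + R r^{2}$ ($c{\left(r,R \right)} = r^{2} R + r = R r^{2} + r = r + R r^{2}$)
$K{\left(w \right)} = 2 w$
$u{\left(p,G \right)} = 137 G$ ($u{\left(p,G \right)} = 135 G + 2 G = 137 G$)
$\frac{c{\left(604,256 \right)}}{375245} + \frac{u{\left(-478,-354 \right)}}{-213149} = \frac{604 \left(1 + 256 \cdot 604\right)}{375245} + \frac{137 \left(-354\right)}{-213149} = 604 \left(1 + 154624\right) \frac{1}{375245} - - \frac{48498}{213149} = 604 \cdot 154625 \cdot \frac{1}{375245} + \frac{48498}{213149} = 93393500 \cdot \frac{1}{375245} + \frac{48498}{213149} = \frac{18678700}{75049} + \frac{48498}{213149} = \frac{3984985952702}{15996619301}$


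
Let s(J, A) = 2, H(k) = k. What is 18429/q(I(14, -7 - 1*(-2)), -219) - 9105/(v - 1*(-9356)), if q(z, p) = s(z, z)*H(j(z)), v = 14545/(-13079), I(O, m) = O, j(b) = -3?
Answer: -250616687129/81568386 ≈ -3072.5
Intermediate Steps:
v = -14545/13079 (v = 14545*(-1/13079) = -14545/13079 ≈ -1.1121)
q(z, p) = -6 (q(z, p) = 2*(-3) = -6)
18429/q(I(14, -7 - 1*(-2)), -219) - 9105/(v - 1*(-9356)) = 18429/(-6) - 9105/(-14545/13079 - 1*(-9356)) = 18429*(-1/6) - 9105/(-14545/13079 + 9356) = -6143/2 - 9105/122352579/13079 = -6143/2 - 9105*13079/122352579 = -6143/2 - 39694765/40784193 = -250616687129/81568386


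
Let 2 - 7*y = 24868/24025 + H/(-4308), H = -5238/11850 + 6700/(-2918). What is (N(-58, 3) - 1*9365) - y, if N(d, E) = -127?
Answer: -792653800783188739/83506352451900 ≈ -9492.1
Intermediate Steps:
H = -7889957/2881525 (H = -5238*1/11850 + 6700*(-1/2918) = -873/1975 - 3350/1459 = -7889957/2881525 ≈ -2.7381)
y = 11503309753939/83506352451900 (y = 2/7 - (24868/24025 - 7889957/2881525/(-4308))/7 = 2/7 - (24868*(1/24025) - 7889957/2881525*(-1/4308))/7 = 2/7 - (24868/24025 + 7889957/12413609700)/7 = 2/7 - ⅐*12355648089461/11929478921700 = 2/7 - 12355648089461/83506352451900 = 11503309753939/83506352451900 ≈ 0.13775)
(N(-58, 3) - 1*9365) - y = (-127 - 1*9365) - 1*11503309753939/83506352451900 = (-127 - 9365) - 11503309753939/83506352451900 = -9492 - 11503309753939/83506352451900 = -792653800783188739/83506352451900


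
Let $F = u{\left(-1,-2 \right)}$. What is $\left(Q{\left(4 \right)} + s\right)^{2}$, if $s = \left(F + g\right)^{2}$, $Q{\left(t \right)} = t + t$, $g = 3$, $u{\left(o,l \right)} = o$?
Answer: $144$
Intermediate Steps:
$F = -1$
$Q{\left(t \right)} = 2 t$
$s = 4$ ($s = \left(-1 + 3\right)^{2} = 2^{2} = 4$)
$\left(Q{\left(4 \right)} + s\right)^{2} = \left(2 \cdot 4 + 4\right)^{2} = \left(8 + 4\right)^{2} = 12^{2} = 144$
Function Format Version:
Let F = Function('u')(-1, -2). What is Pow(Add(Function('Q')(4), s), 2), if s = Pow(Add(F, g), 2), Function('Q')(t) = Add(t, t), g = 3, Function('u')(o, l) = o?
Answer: 144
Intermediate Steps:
F = -1
Function('Q')(t) = Mul(2, t)
s = 4 (s = Pow(Add(-1, 3), 2) = Pow(2, 2) = 4)
Pow(Add(Function('Q')(4), s), 2) = Pow(Add(Mul(2, 4), 4), 2) = Pow(Add(8, 4), 2) = Pow(12, 2) = 144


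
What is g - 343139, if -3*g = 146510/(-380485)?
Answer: -1598684003/4659 ≈ -3.4314e+5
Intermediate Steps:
g = 598/4659 (g = -146510/(3*(-380485)) = -146510*(-1)/(3*380485) = -⅓*(-598/1553) = 598/4659 ≈ 0.12835)
g - 343139 = 598/4659 - 343139 = -1598684003/4659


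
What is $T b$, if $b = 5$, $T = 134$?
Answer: $670$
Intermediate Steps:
$T b = 134 \cdot 5 = 670$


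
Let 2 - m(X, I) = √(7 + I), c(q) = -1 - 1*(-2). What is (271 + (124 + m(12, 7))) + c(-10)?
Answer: 398 - √14 ≈ 394.26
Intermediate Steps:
c(q) = 1 (c(q) = -1 + 2 = 1)
m(X, I) = 2 - √(7 + I)
(271 + (124 + m(12, 7))) + c(-10) = (271 + (124 + (2 - √(7 + 7)))) + 1 = (271 + (124 + (2 - √14))) + 1 = (271 + (126 - √14)) + 1 = (397 - √14) + 1 = 398 - √14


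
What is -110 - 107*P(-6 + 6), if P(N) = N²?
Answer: -110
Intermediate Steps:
-110 - 107*P(-6 + 6) = -110 - 107*(-6 + 6)² = -110 - 107*0² = -110 - 107*0 = -110 + 0 = -110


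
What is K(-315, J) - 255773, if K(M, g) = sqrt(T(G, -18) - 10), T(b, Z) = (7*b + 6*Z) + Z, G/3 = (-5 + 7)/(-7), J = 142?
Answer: -255773 + I*sqrt(142) ≈ -2.5577e+5 + 11.916*I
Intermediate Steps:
G = -6/7 (G = 3*((-5 + 7)/(-7)) = 3*(2*(-1/7)) = 3*(-2/7) = -6/7 ≈ -0.85714)
T(b, Z) = 7*Z + 7*b (T(b, Z) = (6*Z + 7*b) + Z = 7*Z + 7*b)
K(M, g) = I*sqrt(142) (K(M, g) = sqrt((7*(-18) + 7*(-6/7)) - 10) = sqrt((-126 - 6) - 10) = sqrt(-132 - 10) = sqrt(-142) = I*sqrt(142))
K(-315, J) - 255773 = I*sqrt(142) - 255773 = -255773 + I*sqrt(142)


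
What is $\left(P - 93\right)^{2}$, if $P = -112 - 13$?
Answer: $47524$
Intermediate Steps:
$P = -125$ ($P = -112 - 13 = -125$)
$\left(P - 93\right)^{2} = \left(-125 - 93\right)^{2} = \left(-218\right)^{2} = 47524$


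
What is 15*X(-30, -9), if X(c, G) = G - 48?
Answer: -855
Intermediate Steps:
X(c, G) = -48 + G
15*X(-30, -9) = 15*(-48 - 9) = 15*(-57) = -855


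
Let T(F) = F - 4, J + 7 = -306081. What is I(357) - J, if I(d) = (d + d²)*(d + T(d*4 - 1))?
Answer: 227800768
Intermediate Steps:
J = -306088 (J = -7 - 306081 = -306088)
T(F) = -4 + F
I(d) = (-5 + 5*d)*(d + d²) (I(d) = (d + d²)*(d + (-4 + (d*4 - 1))) = (d + d²)*(d + (-4 + (4*d - 1))) = (d + d²)*(d + (-4 + (-1 + 4*d))) = (d + d²)*(d + (-5 + 4*d)) = (d + d²)*(-5 + 5*d) = (-5 + 5*d)*(d + d²))
I(357) - J = 5*357*(-1 + 357²) - 1*(-306088) = 5*357*(-1 + 127449) + 306088 = 5*357*127448 + 306088 = 227494680 + 306088 = 227800768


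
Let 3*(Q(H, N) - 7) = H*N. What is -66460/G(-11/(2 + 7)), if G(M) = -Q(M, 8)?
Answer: 1794420/101 ≈ 17767.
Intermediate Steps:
Q(H, N) = 7 + H*N/3 (Q(H, N) = 7 + (H*N)/3 = 7 + H*N/3)
G(M) = -7 - 8*M/3 (G(M) = -(7 + (1/3)*M*8) = -(7 + 8*M/3) = -7 - 8*M/3)
-66460/G(-11/(2 + 7)) = -66460/(-7 - (-88)/(3*(2 + 7))) = -66460/(-7 - (-88)/(3*9)) = -66460/(-7 - 8/3*(-11/9)) = -66460/(-7 + 88/27) = -66460/(-101/27) = -66460*(-27/101) = 1794420/101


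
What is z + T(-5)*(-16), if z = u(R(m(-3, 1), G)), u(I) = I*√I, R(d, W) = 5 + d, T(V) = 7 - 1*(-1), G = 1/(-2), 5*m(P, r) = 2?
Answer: -128 + 81*√15/25 ≈ -115.45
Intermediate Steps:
m(P, r) = ⅖ (m(P, r) = (⅕)*2 = ⅖)
G = -½ ≈ -0.50000
T(V) = 8 (T(V) = 7 + 1 = 8)
u(I) = I^(3/2)
z = 81*√15/25 (z = (5 + ⅖)^(3/2) = (27/5)^(3/2) = 81*√15/25 ≈ 12.548)
z + T(-5)*(-16) = 81*√15/25 + 8*(-16) = 81*√15/25 - 128 = -128 + 81*√15/25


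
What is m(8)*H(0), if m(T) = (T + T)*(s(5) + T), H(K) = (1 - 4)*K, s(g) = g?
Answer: 0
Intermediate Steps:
H(K) = -3*K
m(T) = 2*T*(5 + T) (m(T) = (T + T)*(5 + T) = (2*T)*(5 + T) = 2*T*(5 + T))
m(8)*H(0) = (2*8*(5 + 8))*(-3*0) = (2*8*13)*0 = 208*0 = 0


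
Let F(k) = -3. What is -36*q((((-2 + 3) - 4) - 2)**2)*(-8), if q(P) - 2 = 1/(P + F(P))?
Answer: 6480/11 ≈ 589.09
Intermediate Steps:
q(P) = 2 + 1/(-3 + P) (q(P) = 2 + 1/(P - 3) = 2 + 1/(-3 + P))
-36*q((((-2 + 3) - 4) - 2)**2)*(-8) = -36*(-5 + 2*(((-2 + 3) - 4) - 2)**2)/(-3 + (((-2 + 3) - 4) - 2)**2)*(-8) = -36*(-5 + 2*((1 - 4) - 2)**2)/(-3 + ((1 - 4) - 2)**2)*(-8) = -36*(-5 + 2*(-3 - 2)**2)/(-3 + (-3 - 2)**2)*(-8) = -36*(-5 + 2*(-5)**2)/(-3 + (-5)**2)*(-8) = -36*(-5 + 2*25)/(-3 + 25)*(-8) = -36*(-5 + 50)/22*(-8) = -18*45/11*(-8) = -36*45/22*(-8) = -810/11*(-8) = 6480/11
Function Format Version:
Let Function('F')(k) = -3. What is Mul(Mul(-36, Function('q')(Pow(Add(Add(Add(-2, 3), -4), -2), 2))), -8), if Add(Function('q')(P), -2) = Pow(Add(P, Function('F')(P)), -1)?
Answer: Rational(6480, 11) ≈ 589.09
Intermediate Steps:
Function('q')(P) = Add(2, Pow(Add(-3, P), -1)) (Function('q')(P) = Add(2, Pow(Add(P, -3), -1)) = Add(2, Pow(Add(-3, P), -1)))
Mul(Mul(-36, Function('q')(Pow(Add(Add(Add(-2, 3), -4), -2), 2))), -8) = Mul(Mul(-36, Mul(Pow(Add(-3, Pow(Add(Add(Add(-2, 3), -4), -2), 2)), -1), Add(-5, Mul(2, Pow(Add(Add(Add(-2, 3), -4), -2), 2))))), -8) = Mul(Mul(-36, Mul(Pow(Add(-3, Pow(Add(Add(1, -4), -2), 2)), -1), Add(-5, Mul(2, Pow(Add(Add(1, -4), -2), 2))))), -8) = Mul(Mul(-36, Mul(Pow(Add(-3, Pow(Add(-3, -2), 2)), -1), Add(-5, Mul(2, Pow(Add(-3, -2), 2))))), -8) = Mul(Mul(-36, Mul(Pow(Add(-3, Pow(-5, 2)), -1), Add(-5, Mul(2, Pow(-5, 2))))), -8) = Mul(Mul(-36, Mul(Pow(Add(-3, 25), -1), Add(-5, Mul(2, 25)))), -8) = Mul(Mul(-36, Mul(Pow(22, -1), Add(-5, 50))), -8) = Mul(Mul(-36, Mul(Rational(1, 22), 45)), -8) = Mul(Mul(-36, Rational(45, 22)), -8) = Mul(Rational(-810, 11), -8) = Rational(6480, 11)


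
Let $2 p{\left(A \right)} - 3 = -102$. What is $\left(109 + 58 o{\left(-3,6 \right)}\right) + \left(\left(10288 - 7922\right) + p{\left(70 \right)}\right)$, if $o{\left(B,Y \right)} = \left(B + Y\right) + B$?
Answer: $\frac{4851}{2} \approx 2425.5$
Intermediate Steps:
$o{\left(B,Y \right)} = Y + 2 B$
$p{\left(A \right)} = - \frac{99}{2}$ ($p{\left(A \right)} = \frac{3}{2} + \frac{1}{2} \left(-102\right) = \frac{3}{2} - 51 = - \frac{99}{2}$)
$\left(109 + 58 o{\left(-3,6 \right)}\right) + \left(\left(10288 - 7922\right) + p{\left(70 \right)}\right) = \left(109 + 58 \left(6 + 2 \left(-3\right)\right)\right) + \left(\left(10288 - 7922\right) - \frac{99}{2}\right) = \left(109 + 58 \left(6 - 6\right)\right) + \left(2366 - \frac{99}{2}\right) = \left(109 + 58 \cdot 0\right) + \frac{4633}{2} = \left(109 + 0\right) + \frac{4633}{2} = 109 + \frac{4633}{2} = \frac{4851}{2}$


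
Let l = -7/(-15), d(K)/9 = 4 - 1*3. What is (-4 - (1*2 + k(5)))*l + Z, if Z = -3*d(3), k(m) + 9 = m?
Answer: -419/15 ≈ -27.933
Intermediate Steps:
k(m) = -9 + m
d(K) = 9 (d(K) = 9*(4 - 1*3) = 9*(4 - 3) = 9*1 = 9)
l = 7/15 (l = -7*(-1/15) = 7/15 ≈ 0.46667)
Z = -27 (Z = -3*9 = -27)
(-4 - (1*2 + k(5)))*l + Z = (-4 - (1*2 + (-9 + 5)))*(7/15) - 27 = (-4 - (2 - 4))*(7/15) - 27 = (-4 - 1*(-2))*(7/15) - 27 = (-4 + 2)*(7/15) - 27 = -2*7/15 - 27 = -14/15 - 27 = -419/15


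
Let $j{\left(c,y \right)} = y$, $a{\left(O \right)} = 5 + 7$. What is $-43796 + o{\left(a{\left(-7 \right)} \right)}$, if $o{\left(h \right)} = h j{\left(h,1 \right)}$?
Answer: $-43784$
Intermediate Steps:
$a{\left(O \right)} = 12$
$o{\left(h \right)} = h$ ($o{\left(h \right)} = h 1 = h$)
$-43796 + o{\left(a{\left(-7 \right)} \right)} = -43796 + 12 = -43784$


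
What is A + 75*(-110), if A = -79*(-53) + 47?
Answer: -4016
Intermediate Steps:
A = 4234 (A = 4187 + 47 = 4234)
A + 75*(-110) = 4234 + 75*(-110) = 4234 - 8250 = -4016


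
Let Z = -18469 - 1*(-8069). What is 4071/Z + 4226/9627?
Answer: 4758883/100120800 ≈ 0.047531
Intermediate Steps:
Z = -10400 (Z = -18469 + 8069 = -10400)
4071/Z + 4226/9627 = 4071/(-10400) + 4226/9627 = 4071*(-1/10400) + 4226*(1/9627) = -4071/10400 + 4226/9627 = 4758883/100120800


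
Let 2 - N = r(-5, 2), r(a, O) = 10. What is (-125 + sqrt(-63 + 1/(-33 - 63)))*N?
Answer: 1000 - I*sqrt(36294)/3 ≈ 1000.0 - 63.503*I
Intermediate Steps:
N = -8 (N = 2 - 1*10 = 2 - 10 = -8)
(-125 + sqrt(-63 + 1/(-33 - 63)))*N = (-125 + sqrt(-63 + 1/(-33 - 63)))*(-8) = (-125 + sqrt(-63 + 1/(-96)))*(-8) = (-125 + sqrt(-63 - 1/96))*(-8) = (-125 + sqrt(-6049/96))*(-8) = (-125 + I*sqrt(36294)/24)*(-8) = 1000 - I*sqrt(36294)/3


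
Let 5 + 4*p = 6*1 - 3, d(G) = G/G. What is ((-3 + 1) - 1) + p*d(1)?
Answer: -7/2 ≈ -3.5000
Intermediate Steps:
d(G) = 1
p = -½ (p = -5/4 + (6*1 - 3)/4 = -5/4 + (6 - 3)/4 = -5/4 + (¼)*3 = -5/4 + ¾ = -½ ≈ -0.50000)
((-3 + 1) - 1) + p*d(1) = ((-3 + 1) - 1) - ½*1 = (-2 - 1) - ½ = -3 - ½ = -7/2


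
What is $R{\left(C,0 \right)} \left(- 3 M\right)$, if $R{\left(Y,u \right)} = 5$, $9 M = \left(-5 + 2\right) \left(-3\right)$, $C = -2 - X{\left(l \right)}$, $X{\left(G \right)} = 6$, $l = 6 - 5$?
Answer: $-15$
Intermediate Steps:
$l = 1$
$C = -8$ ($C = -2 - 6 = -8$)
$M = 1$ ($M = \frac{\left(-5 + 2\right) \left(-3\right)}{9} = \frac{\left(-3\right) \left(-3\right)}{9} = \frac{1}{9} \cdot 9 = 1$)
$R{\left(C,0 \right)} \left(- 3 M\right) = 5 \left(\left(-3\right) 1\right) = 5 \left(-3\right) = -15$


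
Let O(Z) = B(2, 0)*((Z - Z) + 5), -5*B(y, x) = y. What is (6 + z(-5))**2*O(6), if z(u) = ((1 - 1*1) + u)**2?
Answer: -1922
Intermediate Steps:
B(y, x) = -y/5
z(u) = u**2 (z(u) = ((1 - 1) + u)**2 = (0 + u)**2 = u**2)
O(Z) = -2 (O(Z) = (-1/5*2)*((Z - Z) + 5) = -2*(0 + 5)/5 = -2/5*5 = -2)
(6 + z(-5))**2*O(6) = (6 + (-5)**2)**2*(-2) = (6 + 25)**2*(-2) = 31**2*(-2) = 961*(-2) = -1922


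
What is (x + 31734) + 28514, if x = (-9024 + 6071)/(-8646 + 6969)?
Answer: 101038849/1677 ≈ 60250.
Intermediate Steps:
x = 2953/1677 (x = -2953/(-1677) = -2953*(-1/1677) = 2953/1677 ≈ 1.7609)
(x + 31734) + 28514 = (2953/1677 + 31734) + 28514 = 53220871/1677 + 28514 = 101038849/1677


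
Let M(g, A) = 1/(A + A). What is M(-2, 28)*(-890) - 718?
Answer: -20549/28 ≈ -733.89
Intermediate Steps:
M(g, A) = 1/(2*A)
M(-2, 28)*(-890) - 718 = ((½)/28)*(-890) - 718 = ((½)*(1/28))*(-890) - 718 = (1/56)*(-890) - 718 = -445/28 - 718 = -20549/28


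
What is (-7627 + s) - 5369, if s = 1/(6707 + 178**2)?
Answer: -498929435/38391 ≈ -12996.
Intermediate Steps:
s = 1/38391 (s = 1/(6707 + 31684) = 1/38391 ≈ 2.6048e-5)
(-7627 + s) - 5369 = (-7627 + 1/38391) - 5369 = -292808156/38391 - 5369 = -498929435/38391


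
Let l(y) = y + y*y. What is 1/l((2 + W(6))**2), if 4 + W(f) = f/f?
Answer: 1/2 ≈ 0.50000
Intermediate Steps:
W(f) = -3 (W(f) = -4 + f/f = -4 + 1 = -3)
l(y) = y + y**2
1/l((2 + W(6))**2) = 1/((2 - 3)**2*(1 + (2 - 3)**2)) = 1/((-1)**2*(1 + (-1)**2)) = 1/(1*(1 + 1)) = 1/(1*2) = 1/2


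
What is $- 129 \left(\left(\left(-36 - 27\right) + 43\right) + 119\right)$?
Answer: $-12771$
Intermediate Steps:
$- 129 \left(\left(\left(-36 - 27\right) + 43\right) + 119\right) = - 129 \left(\left(-63 + 43\right) + 119\right) = - 129 \left(-20 + 119\right) = \left(-129\right) 99 = -12771$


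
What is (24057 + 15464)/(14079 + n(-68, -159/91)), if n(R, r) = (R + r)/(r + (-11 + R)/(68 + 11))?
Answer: 9880250/3526097 ≈ 2.8020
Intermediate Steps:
n(R, r) = (R + r)/(-11/79 + r + R/79) (n(R, r) = (R + r)/(r + (-11 + R)/79) = (R + r)/(r + (-11 + R)*(1/79)) = (R + r)/(r + (-11/79 + R/79)) = (R + r)/(-11/79 + r + R/79))
(24057 + 15464)/(14079 + n(-68, -159/91)) = (24057 + 15464)/(14079 + 79*(-68 - 159/91)/(-11 - 68 + 79*(-159/91))) = 39521/(14079 + 79*(-68 - 159*1/91)/(-11 - 68 + 79*(-159*1/91))) = 39521/(14079 + 79*(-68 - 159/91)/(-11 - 68 + 79*(-159/91))) = 39521/(14079 + 79*(-6347/91)/(-11 - 68 - 12561/91)) = 39521/(14079 + 79*(-6347/91)/(-19750/91)) = 39521/(14079 + 79*(-91/19750)*(-6347/91)) = 39521/(14079 + 6347/250) = 39521/(3526097/250) = 39521*(250/3526097) = 9880250/3526097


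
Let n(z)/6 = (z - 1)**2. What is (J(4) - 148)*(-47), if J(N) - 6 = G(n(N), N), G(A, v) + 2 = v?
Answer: 6580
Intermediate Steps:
n(z) = 6*(-1 + z)**2 (n(z) = 6*(z - 1)**2 = 6*(-1 + z)**2)
G(A, v) = -2 + v
J(N) = 4 + N (J(N) = 6 + (-2 + N) = 4 + N)
(J(4) - 148)*(-47) = ((4 + 4) - 148)*(-47) = (8 - 148)*(-47) = -140*(-47) = 6580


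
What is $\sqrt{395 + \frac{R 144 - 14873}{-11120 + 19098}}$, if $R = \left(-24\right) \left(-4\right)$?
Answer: $\frac{3 \sqrt{2792531362}}{7978} \approx 19.871$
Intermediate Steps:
$R = 96$
$\sqrt{395 + \frac{R 144 - 14873}{-11120 + 19098}} = \sqrt{395 + \frac{96 \cdot 144 - 14873}{-11120 + 19098}} = \sqrt{395 + \frac{13824 - 14873}{7978}} = \sqrt{395 - \frac{1049}{7978}} = \sqrt{\frac{3150261}{7978}} = \frac{3 \sqrt{2792531362}}{7978}$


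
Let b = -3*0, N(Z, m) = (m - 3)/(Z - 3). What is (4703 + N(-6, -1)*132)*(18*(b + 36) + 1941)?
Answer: 12327955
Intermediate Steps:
N(Z, m) = (-3 + m)/(-3 + Z)
b = 0
(4703 + N(-6, -1)*132)*(18*(b + 36) + 1941) = (4703 + ((-3 - 1)/(-3 - 6))*132)*(18*(0 + 36) + 1941) = (4703 + (-4/(-9))*132)*(18*36 + 1941) = (4703 - 1/9*(-4)*132)*(648 + 1941) = (4703 + (4/9)*132)*2589 = (4703 + 176/3)*2589 = (14285/3)*2589 = 12327955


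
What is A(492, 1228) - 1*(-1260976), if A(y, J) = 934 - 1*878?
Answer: 1261032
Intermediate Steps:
A(y, J) = 56 (A(y, J) = 934 - 878 = 56)
A(492, 1228) - 1*(-1260976) = 56 - 1*(-1260976) = 56 + 1260976 = 1261032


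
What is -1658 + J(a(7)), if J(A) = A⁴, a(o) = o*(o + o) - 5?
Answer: 74803543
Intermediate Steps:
a(o) = -5 + 2*o² (a(o) = o*(2*o) - 5 = 2*o² - 5 = -5 + 2*o²)
-1658 + J(a(7)) = -1658 + (-5 + 2*7²)⁴ = -1658 + (-5 + 2*49)⁴ = -1658 + (-5 + 98)⁴ = -1658 + 93⁴ = -1658 + 74805201 = 74803543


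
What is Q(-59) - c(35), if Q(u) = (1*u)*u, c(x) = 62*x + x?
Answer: 1276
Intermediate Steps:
c(x) = 63*x
Q(u) = u² (Q(u) = u*u = u²)
Q(-59) - c(35) = (-59)² - 63*35 = 3481 - 1*2205 = 3481 - 2205 = 1276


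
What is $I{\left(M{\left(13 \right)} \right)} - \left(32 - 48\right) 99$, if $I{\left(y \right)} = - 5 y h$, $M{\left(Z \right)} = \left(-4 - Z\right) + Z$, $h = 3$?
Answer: $1644$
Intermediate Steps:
$M{\left(Z \right)} = -4$
$I{\left(y \right)} = - 15 y$ ($I{\left(y \right)} = - 5 y 3 = - 15 y$)
$I{\left(M{\left(13 \right)} \right)} - \left(32 - 48\right) 99 = \left(-15\right) \left(-4\right) - \left(32 - 48\right) 99 = 60 - \left(-16\right) 99 = 60 - -1584 = 60 + 1584 = 1644$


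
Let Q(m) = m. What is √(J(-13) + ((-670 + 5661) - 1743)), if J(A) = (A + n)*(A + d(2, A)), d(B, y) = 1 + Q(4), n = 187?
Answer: 8*√29 ≈ 43.081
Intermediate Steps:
d(B, y) = 5 (d(B, y) = 1 + 4 = 5)
J(A) = (5 + A)*(187 + A) (J(A) = (A + 187)*(A + 5) = (187 + A)*(5 + A) = (5 + A)*(187 + A))
√(J(-13) + ((-670 + 5661) - 1743)) = √((935 + (-13)² + 192*(-13)) + ((-670 + 5661) - 1743)) = √((935 + 169 - 2496) + (4991 - 1743)) = √(-1392 + 3248) = √1856 = 8*√29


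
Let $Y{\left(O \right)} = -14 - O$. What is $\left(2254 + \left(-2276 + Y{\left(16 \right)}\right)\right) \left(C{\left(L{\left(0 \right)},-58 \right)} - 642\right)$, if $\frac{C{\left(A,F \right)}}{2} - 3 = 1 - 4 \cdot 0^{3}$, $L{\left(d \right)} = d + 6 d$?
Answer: $32968$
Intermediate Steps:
$L{\left(d \right)} = 7 d$
$C{\left(A,F \right)} = 8$ ($C{\left(A,F \right)} = 6 + 2 \left(1 - 4 \cdot 0^{3}\right) = 6 + 2 \left(1 - 0\right) = 6 + 2 \left(1 + 0\right) = 6 + 2 \cdot 1 = 6 + 2 = 8$)
$\left(2254 + \left(-2276 + Y{\left(16 \right)}\right)\right) \left(C{\left(L{\left(0 \right)},-58 \right)} - 642\right) = \left(2254 - 2306\right) \left(8 - 642\right) = \left(2254 - 2306\right) \left(-634\right) = \left(-52\right) \left(-634\right) = 32968$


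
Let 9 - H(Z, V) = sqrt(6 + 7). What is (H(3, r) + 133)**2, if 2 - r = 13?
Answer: (142 - sqrt(13))**2 ≈ 19153.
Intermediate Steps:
r = -11 (r = 2 - 1*13 = 2 - 13 = -11)
H(Z, V) = 9 - sqrt(13) (H(Z, V) = 9 - sqrt(6 + 7) = 9 - sqrt(13))
(H(3, r) + 133)**2 = ((9 - sqrt(13)) + 133)**2 = (142 - sqrt(13))**2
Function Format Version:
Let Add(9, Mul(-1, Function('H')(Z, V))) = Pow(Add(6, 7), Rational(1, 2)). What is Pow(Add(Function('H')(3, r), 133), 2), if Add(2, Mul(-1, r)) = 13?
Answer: Pow(Add(142, Mul(-1, Pow(13, Rational(1, 2)))), 2) ≈ 19153.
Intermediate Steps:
r = -11 (r = Add(2, Mul(-1, 13)) = Add(2, -13) = -11)
Function('H')(Z, V) = Add(9, Mul(-1, Pow(13, Rational(1, 2)))) (Function('H')(Z, V) = Add(9, Mul(-1, Pow(Add(6, 7), Rational(1, 2)))) = Add(9, Mul(-1, Pow(13, Rational(1, 2)))))
Pow(Add(Function('H')(3, r), 133), 2) = Pow(Add(Add(9, Mul(-1, Pow(13, Rational(1, 2)))), 133), 2) = Pow(Add(142, Mul(-1, Pow(13, Rational(1, 2)))), 2)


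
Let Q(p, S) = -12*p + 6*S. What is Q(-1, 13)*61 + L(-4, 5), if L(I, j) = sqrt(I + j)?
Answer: 5491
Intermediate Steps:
Q(-1, 13)*61 + L(-4, 5) = (-12*(-1) + 6*13)*61 + sqrt(-4 + 5) = (12 + 78)*61 + sqrt(1) = 90*61 + 1 = 5490 + 1 = 5491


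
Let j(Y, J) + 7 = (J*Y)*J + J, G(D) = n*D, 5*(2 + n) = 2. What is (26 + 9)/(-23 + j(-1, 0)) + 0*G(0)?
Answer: -7/6 ≈ -1.1667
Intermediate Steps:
n = -8/5 (n = -2 + (⅕)*2 = -2 + ⅖ = -8/5 ≈ -1.6000)
G(D) = -8*D/5
j(Y, J) = -7 + J + Y*J² (j(Y, J) = -7 + ((J*Y)*J + J) = -7 + (Y*J² + J) = -7 + (J + Y*J²) = -7 + J + Y*J²)
(26 + 9)/(-23 + j(-1, 0)) + 0*G(0) = (26 + 9)/(-23 + (-7 + 0 - 1*0²)) + 0*(-8/5*0) = 35/(-23 + (-7 + 0 - 1*0)) + 0*0 = 35/(-23 + (-7 + 0 + 0)) + 0 = 35/(-23 - 7) + 0 = 35/(-30) + 0 = 35*(-1/30) + 0 = -7/6 + 0 = -7/6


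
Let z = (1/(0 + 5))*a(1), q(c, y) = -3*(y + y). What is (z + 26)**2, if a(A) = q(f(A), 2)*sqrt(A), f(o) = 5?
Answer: 13924/25 ≈ 556.96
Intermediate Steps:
q(c, y) = -6*y
a(A) = -12*sqrt(A) (a(A) = (-6*2)*sqrt(A) = -12*sqrt(A))
z = -12/5 (z = (1/(0 + 5))*(-12*sqrt(1)) = (1/5)*(-12*1) = (1*(1/5))*(-12) = (1/5)*(-12) = -12/5 ≈ -2.4000)
(z + 26)**2 = (-12/5 + 26)**2 = (118/5)**2 = 13924/25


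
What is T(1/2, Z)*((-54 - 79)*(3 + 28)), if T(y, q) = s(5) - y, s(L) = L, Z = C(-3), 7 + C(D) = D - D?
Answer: -37107/2 ≈ -18554.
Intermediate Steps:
C(D) = -7 (C(D) = -7 + (D - D) = -7 + 0 = -7)
Z = -7
T(y, q) = 5 - y
T(1/2, Z)*((-54 - 79)*(3 + 28)) = (5 - 1/2)*((-54 - 79)*(3 + 28)) = (5 - 1*1/2)*(-133*31) = (5 - 1/2)*(-4123) = (9/2)*(-4123) = -37107/2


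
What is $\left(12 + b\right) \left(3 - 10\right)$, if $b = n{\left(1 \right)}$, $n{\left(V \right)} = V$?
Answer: $-91$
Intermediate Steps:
$b = 1$
$\left(12 + b\right) \left(3 - 10\right) = \left(12 + 1\right) \left(3 - 10\right) = 13 \left(3 - 10\right) = 13 \left(-7\right) = -91$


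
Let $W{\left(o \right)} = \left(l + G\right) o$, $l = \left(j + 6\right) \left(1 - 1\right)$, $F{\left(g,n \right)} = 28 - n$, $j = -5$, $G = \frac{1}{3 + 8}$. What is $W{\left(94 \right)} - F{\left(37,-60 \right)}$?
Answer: $- \frac{874}{11} \approx -79.455$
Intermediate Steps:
$G = \frac{1}{11} \approx 0.090909$
$l = 0$ ($l = \left(-5 + 6\right) \left(1 - 1\right) = 1 \cdot 0 = 0$)
$W{\left(o \right)} = \frac{o}{11}$ ($W{\left(o \right)} = \left(0 + \frac{1}{11}\right) o = \frac{o}{11}$)
$W{\left(94 \right)} - F{\left(37,-60 \right)} = \frac{1}{11} \cdot 94 - \left(28 - -60\right) = \frac{94}{11} - \left(28 + 60\right) = \frac{94}{11} - 88 = - \frac{874}{11}$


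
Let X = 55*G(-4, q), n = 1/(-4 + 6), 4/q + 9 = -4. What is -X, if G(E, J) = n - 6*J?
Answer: -3355/26 ≈ -129.04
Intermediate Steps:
q = -4/13 (q = 4/(-9 - 4) = 4/(-13) = 4*(-1/13) = -4/13 ≈ -0.30769)
n = ½ (n = 1/2 = ½ ≈ 0.50000)
G(E, J) = ½ - 6*J
X = 3355/26 (X = 55*(½ - 6*(-4/13)) = 55*(½ + 24/13) = 55*(61/26) = 3355/26 ≈ 129.04)
-X = -1*3355/26 = -3355/26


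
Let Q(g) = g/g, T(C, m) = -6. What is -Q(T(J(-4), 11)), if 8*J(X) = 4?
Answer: -1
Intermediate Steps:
J(X) = ½ (J(X) = (⅛)*4 = ½)
Q(g) = 1
-Q(T(J(-4), 11)) = -1*1 = -1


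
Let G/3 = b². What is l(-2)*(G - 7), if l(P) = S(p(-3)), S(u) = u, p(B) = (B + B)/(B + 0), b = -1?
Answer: -8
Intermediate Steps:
p(B) = 2 (p(B) = (2*B)/B = 2)
l(P) = 2
G = 3 (G = 3*(-1)² = 3*1 = 3)
l(-2)*(G - 7) = 2*(3 - 7) = 2*(-4) = -8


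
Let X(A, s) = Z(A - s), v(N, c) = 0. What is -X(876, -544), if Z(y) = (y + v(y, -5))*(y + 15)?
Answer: -2037700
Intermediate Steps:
Z(y) = y*(15 + y) (Z(y) = (y + 0)*(y + 15) = y*(15 + y))
X(A, s) = (A - s)*(15 + A - s) (X(A, s) = (A - s)*(15 + (A - s)) = (A - s)*(15 + A - s))
-X(876, -544) = -((876 - 1*(-544))**2 - 15*(-544) + 15*876) = -((876 + 544)**2 + 8160 + 13140) = -(1420**2 + 8160 + 13140) = -(2016400 + 8160 + 13140) = -1*2037700 = -2037700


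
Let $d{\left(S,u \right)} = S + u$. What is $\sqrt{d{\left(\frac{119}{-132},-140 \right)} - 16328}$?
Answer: $\frac{i \sqrt{71738535}}{66} \approx 128.33 i$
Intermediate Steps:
$\sqrt{d{\left(\frac{119}{-132},-140 \right)} - 16328} = \sqrt{\left(\frac{119}{-132} - 140\right) - 16328} = \sqrt{\left(119 \left(- \frac{1}{132}\right) - 140\right) - 16328} = \sqrt{\left(- \frac{119}{132} - 140\right) - 16328} = \sqrt{- \frac{18599}{132} - 16328} = \sqrt{- \frac{2173895}{132}} = \frac{i \sqrt{71738535}}{66}$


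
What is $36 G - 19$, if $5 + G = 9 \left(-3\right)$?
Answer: $-1171$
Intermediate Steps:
$G = -32$ ($G = -5 + 9 \left(-3\right) = -5 - 27 = -32$)
$36 G - 19 = 36 \left(-32\right) - 19 = -1152 - 19 = -1171$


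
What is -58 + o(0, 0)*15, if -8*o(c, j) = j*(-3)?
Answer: -58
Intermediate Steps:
o(c, j) = 3*j/8 (o(c, j) = -j*(-3)/8 = -(-3)*j/8 = 3*j/8)
-58 + o(0, 0)*15 = -58 + ((3/8)*0)*15 = -58 + 0*15 = -58 + 0 = -58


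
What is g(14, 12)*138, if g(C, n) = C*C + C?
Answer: 28980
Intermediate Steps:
g(C, n) = C + C² (g(C, n) = C² + C = C + C²)
g(14, 12)*138 = (14*(1 + 14))*138 = (14*15)*138 = 210*138 = 28980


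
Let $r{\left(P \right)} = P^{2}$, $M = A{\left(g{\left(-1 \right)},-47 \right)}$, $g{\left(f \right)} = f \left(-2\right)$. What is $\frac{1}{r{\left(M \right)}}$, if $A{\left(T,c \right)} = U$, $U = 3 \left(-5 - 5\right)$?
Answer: $\frac{1}{900} \approx 0.0011111$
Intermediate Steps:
$g{\left(f \right)} = - 2 f$
$U = -30$ ($U = 3 \left(-10\right) = -30$)
$A{\left(T,c \right)} = -30$
$M = -30$
$\frac{1}{r{\left(M \right)}} = \frac{1}{\left(-30\right)^{2}} = \frac{1}{900}$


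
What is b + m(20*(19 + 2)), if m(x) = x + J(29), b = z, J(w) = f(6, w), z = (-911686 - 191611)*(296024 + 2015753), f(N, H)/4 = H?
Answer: -2550576628233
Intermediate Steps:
f(N, H) = 4*H
z = -2550576628769 (z = -1103297*2311777 = -2550576628769)
J(w) = 4*w
b = -2550576628769
m(x) = 116 + x (m(x) = x + 4*29 = x + 116 = 116 + x)
b + m(20*(19 + 2)) = -2550576628769 + (116 + 20*(19 + 2)) = -2550576628769 + (116 + 20*21) = -2550576628769 + (116 + 420) = -2550576628769 + 536 = -2550576628233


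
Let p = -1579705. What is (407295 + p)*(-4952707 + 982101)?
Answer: 4655178180460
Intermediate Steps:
(407295 + p)*(-4952707 + 982101) = (407295 - 1579705)*(-4952707 + 982101) = -1172410*(-3970606) = 4655178180460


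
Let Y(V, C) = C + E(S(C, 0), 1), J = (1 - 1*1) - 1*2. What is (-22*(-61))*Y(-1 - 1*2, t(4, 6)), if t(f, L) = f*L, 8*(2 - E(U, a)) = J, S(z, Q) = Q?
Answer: 70455/2 ≈ 35228.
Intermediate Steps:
J = -2 (J = (1 - 1) - 2 = 0 - 2 = -2)
E(U, a) = 9/4 (E(U, a) = 2 - ⅛*(-2) = 2 + ¼ = 9/4)
t(f, L) = L*f
Y(V, C) = 9/4 + C (Y(V, C) = C + 9/4 = 9/4 + C)
(-22*(-61))*Y(-1 - 1*2, t(4, 6)) = (-22*(-61))*(9/4 + 6*4) = 1342*(9/4 + 24) = 1342*(105/4) = 70455/2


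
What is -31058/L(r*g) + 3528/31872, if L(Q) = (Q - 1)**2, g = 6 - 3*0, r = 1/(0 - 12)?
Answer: -164978773/11952 ≈ -13803.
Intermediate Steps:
r = -1/12 (r = 1/(-12) = -1/12 ≈ -0.083333)
g = 6 (g = 6 + 0 = 6)
L(Q) = (-1 + Q)**2
-31058/L(r*g) + 3528/31872 = -31058/(-1 - 1/12*6)**2 + 3528/31872 = -31058/(-1 - 1/2)**2 + 3528*(1/31872) = -31058/((-3/2)**2) + 147/1328 = -31058/9/4 + 147/1328 = -31058*4/9 + 147/1328 = -124232/9 + 147/1328 = -164978773/11952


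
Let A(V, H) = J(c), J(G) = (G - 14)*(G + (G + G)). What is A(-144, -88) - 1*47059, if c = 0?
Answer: -47059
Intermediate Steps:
J(G) = 3*G*(-14 + G) (J(G) = (-14 + G)*(G + 2*G) = (-14 + G)*(3*G) = 3*G*(-14 + G))
A(V, H) = 0 (A(V, H) = 3*0*(-14 + 0) = 3*0*(-14) = 0)
A(-144, -88) - 1*47059 = 0 - 1*47059 = 0 - 47059 = -47059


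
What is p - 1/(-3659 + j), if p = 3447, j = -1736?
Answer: 18596566/5395 ≈ 3447.0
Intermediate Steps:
p - 1/(-3659 + j) = 3447 - 1/(-3659 - 1736) = 3447 - 1/(-5395) = 3447 - 1*(-1/5395) = 3447 + 1/5395 = 18596566/5395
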